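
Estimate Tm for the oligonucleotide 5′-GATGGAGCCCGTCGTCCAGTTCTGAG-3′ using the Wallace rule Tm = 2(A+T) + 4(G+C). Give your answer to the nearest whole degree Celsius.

84°C

Base counts: A=4, T=6, G=9, C=7 (length 26).
Tm = 2·(4+6) + 4·(9+7) = 2·10 + 4·16 = 20 + 64 = 84°C.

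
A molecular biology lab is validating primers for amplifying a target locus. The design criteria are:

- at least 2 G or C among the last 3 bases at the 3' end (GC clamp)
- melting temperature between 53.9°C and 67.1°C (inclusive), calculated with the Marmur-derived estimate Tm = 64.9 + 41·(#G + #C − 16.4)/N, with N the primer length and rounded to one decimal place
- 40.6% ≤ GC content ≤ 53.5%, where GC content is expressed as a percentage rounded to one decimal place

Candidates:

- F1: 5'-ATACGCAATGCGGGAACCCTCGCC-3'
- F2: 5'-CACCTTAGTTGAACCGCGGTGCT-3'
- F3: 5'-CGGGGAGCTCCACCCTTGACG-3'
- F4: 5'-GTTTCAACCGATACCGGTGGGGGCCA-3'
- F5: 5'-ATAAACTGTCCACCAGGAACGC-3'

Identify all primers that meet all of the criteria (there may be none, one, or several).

F5 only.

F1 (24 nt, A=6 T=3 G=6 C=9): 3' end GCC has 3 G/C ✓; Tm = 64.9 + 41·(15 − 16.4)/24 = 62.5°C ✓; GC 15/24 = 62.5%, outside 40.6–53.5% ✗ — fails.
F2 (23 nt, A=4 T=6 G=6 C=7): 3' end GCT has 2 G/C ✓; Tm = 64.9 + 41·(13 − 16.4)/23 = 58.8°C ✓; GC 13/23 = 56.5%, outside 40.6–53.5% ✗ — fails.
F3 (21 nt, A=3 T=3 G=7 C=8): 3' end ACG has 2 G/C ✓; Tm = 64.9 + 41·(15 − 16.4)/21 = 62.2°C ✓; GC 15/21 = 71.4%, outside 40.6–53.5% ✗ — fails.
F4 (26 nt, A=5 T=5 G=9 C=7): 3' end CCA has 2 G/C ✓; Tm = 64.9 + 41·(16 − 16.4)/26 = 64.3°C ✓; GC 16/26 = 61.5%, outside 40.6–53.5% ✗ — fails.
F5 (22 nt, A=8 T=3 G=4 C=7): 3' end CGC has 3 G/C ✓; Tm = 64.9 + 41·(11 − 16.4)/22 = 54.8°C ✓; GC 11/22 = 50.0% ✓ — passes.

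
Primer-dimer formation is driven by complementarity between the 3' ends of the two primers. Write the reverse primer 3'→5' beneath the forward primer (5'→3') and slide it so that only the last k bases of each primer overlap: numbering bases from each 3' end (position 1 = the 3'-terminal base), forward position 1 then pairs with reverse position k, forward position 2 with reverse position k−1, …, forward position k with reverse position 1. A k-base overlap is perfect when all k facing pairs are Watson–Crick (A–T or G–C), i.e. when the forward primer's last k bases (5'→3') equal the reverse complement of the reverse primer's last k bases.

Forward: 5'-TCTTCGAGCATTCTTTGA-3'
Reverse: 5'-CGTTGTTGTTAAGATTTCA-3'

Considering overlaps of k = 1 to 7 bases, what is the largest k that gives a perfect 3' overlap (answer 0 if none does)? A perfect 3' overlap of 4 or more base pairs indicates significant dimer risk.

Longest perfect overlap: 3 complementary base pairs; below the dimer-risk threshold (threshold 4).

Last 7 bases (5'→3') — forward …TCTTTGA, reverse …GATTTCA.
Reverse complement of the reverse primer's last 7 bases: TGAAATC; its first k bases are the reverse complement of the reverse primer's last k bases, so a perfect k-base overlap needs the forward primer's last k bases to equal them.
Comparing (forward last k vs required): k=1: A vs T ✗; k=2: GA vs TG ✗; k=3: TGA vs TGA ✓; k=4: TTGA vs TGAA ✗; k=5: TTTGA vs TGAAA ✗; k=6: CTTTGA vs TGAAAT ✗; k=7: TCTTTGA vs TGAAATC ✗.
Only k = 3 is perfect, so the longest perfect 3' overlap is 3.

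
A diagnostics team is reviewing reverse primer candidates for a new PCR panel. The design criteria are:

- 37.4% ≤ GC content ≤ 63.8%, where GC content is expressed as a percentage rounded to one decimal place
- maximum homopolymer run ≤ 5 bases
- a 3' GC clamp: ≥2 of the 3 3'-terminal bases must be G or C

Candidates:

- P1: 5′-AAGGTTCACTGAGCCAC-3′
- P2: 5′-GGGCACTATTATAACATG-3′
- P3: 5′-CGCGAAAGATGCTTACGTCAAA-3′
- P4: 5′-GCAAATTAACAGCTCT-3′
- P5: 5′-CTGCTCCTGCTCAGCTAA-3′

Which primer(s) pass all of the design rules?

P1 (17 nt, A=5 T=3 G=4 C=5): GC 9/17 = 52.9% ✓; longest run = 2 ✓; 3' end CAC has 2 G/C ✓ — passes.
P2 (18 nt, A=6 T=5 G=4 C=3): GC 7/18 = 38.9% ✓; longest run = 3 ✓; 3' end ATG has 1 G/C, need ≥2 ✗ — fails.
P3 (22 nt, A=8 T=4 G=5 C=5): GC 10/22 = 45.5% ✓; longest run = 3 ✓; 3' end AAA has 0 G/C, need ≥2 ✗ — fails.
P4 (16 nt, A=6 T=4 G=2 C=4): GC 6/16 = 37.5% ✓; longest run = 3 ✓; 3' end TCT has 1 G/C, need ≥2 ✗ — fails.
P5 (18 nt, A=3 T=5 G=3 C=7): GC 10/18 = 55.6% ✓; longest run = 2 ✓; 3' end TAA has 0 G/C, need ≥2 ✗ — fails.

P1 only.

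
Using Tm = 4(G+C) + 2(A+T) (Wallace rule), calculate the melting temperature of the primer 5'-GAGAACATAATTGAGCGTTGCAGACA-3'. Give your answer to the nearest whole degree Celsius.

74°C

Base counts: A=10, T=5, G=7, C=4 (length 26).
Tm = 2·(10+5) + 4·(7+4) = 2·15 + 4·11 = 30 + 44 = 74°C.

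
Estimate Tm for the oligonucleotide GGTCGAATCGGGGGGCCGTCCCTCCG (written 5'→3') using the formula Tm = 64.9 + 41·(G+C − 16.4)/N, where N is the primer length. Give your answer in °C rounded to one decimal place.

70.6°C

Base counts: A=2, T=4, G=11, C=9; G+C = 20, N = 26.
Tm = 64.9 + 41·(20 − 16.4)/26 = 64.9 + 147.60/26 = 70.6°C.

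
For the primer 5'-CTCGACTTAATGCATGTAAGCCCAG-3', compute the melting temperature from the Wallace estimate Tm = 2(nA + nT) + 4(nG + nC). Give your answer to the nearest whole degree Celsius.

74°C

Base counts: A=7, T=6, G=5, C=7 (length 25).
Tm = 2·(7+6) + 4·(5+7) = 2·13 + 4·12 = 26 + 48 = 74°C.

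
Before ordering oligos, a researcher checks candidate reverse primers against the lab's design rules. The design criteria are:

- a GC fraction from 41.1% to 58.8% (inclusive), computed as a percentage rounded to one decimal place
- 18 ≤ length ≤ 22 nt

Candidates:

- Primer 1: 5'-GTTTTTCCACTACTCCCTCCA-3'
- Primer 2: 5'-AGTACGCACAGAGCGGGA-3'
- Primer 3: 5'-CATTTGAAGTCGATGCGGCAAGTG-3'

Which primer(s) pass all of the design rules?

Primer 1 only.

Primer 1 (21 nt, A=3 T=8 G=1 C=9): GC 10/21 = 47.6% ✓; length 21 ✓ — passes.
Primer 2 (18 nt, A=6 T=1 G=7 C=4): GC 11/18 = 61.1%, outside 41.1–58.8% ✗; length 18 ✓ — fails.
Primer 3 (24 nt, A=6 T=6 G=8 C=4): GC 12/24 = 50.0% ✓; length 24, outside 18–22 ✗ — fails.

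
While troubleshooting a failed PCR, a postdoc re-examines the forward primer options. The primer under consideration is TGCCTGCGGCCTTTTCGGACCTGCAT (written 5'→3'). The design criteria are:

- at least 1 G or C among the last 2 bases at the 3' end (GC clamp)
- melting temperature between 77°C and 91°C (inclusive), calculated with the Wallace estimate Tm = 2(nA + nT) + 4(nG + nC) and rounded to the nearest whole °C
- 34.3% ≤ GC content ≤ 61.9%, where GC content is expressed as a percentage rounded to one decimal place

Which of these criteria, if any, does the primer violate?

Base counts: A=2, T=8, G=7, C=9 (length 26).
GC clamp: 3' end AT has 0 G/C, need ≥1 ✗
Tm: Tm = 2·10 + 4·16 = 84°C ✓
GC content: GC 16/26 = 61.5% ✓

Fails: GC clamp.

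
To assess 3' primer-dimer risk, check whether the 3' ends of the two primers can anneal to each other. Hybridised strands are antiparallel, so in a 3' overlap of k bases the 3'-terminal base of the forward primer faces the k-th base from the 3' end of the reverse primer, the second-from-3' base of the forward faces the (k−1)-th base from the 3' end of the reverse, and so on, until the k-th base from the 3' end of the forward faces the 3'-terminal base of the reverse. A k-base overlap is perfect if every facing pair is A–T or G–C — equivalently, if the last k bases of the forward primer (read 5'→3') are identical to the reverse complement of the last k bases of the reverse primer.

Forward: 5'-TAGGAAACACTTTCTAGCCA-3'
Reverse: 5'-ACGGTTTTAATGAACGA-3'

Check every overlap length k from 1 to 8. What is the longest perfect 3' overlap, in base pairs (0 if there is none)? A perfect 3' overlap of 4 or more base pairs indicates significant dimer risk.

Last 8 bases (5'→3') — forward …TCTAGCCA, reverse …ATGAACGA.
Reverse complement of the reverse primer's last 8 bases: TCGTTCAT; its first k bases are the reverse complement of the reverse primer's last k bases, so a perfect k-base overlap needs the forward primer's last k bases to equal them.
Comparing (forward last k vs required): k=1: A vs T ✗; k=2: CA vs TC ✗; k=3: CCA vs TCG ✗; k=4: GCCA vs TCGT ✗; k=5: AGCCA vs TCGTT ✗; k=6: TAGCCA vs TCGTTC ✗; k=7: CTAGCCA vs TCGTTCA ✗; k=8: TCTAGCCA vs TCGTTCAT ✗.
No overlap length from 1 to 8 is perfect, so the longest perfect 3' overlap is 0.

Longest perfect overlap: 0 complementary base pairs; below the dimer-risk threshold (threshold 4).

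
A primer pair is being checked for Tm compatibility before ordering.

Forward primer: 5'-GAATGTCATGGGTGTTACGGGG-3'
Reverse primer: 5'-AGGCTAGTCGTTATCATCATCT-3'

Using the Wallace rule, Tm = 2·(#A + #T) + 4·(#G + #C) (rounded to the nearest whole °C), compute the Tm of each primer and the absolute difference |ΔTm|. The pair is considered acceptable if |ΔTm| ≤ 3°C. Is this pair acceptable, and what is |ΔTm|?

Forward: A=4 T=6 G=10 C=2 → Tm = 2·10 + 4·12 = 68°C.
Reverse: A=5 T=8 G=4 C=5 → Tm = 2·13 + 4·9 = 62°C.
|ΔTm| = |68 − 62| = 6°C, > 3°C.

|ΔTm| = 6°C; the pair is not acceptable.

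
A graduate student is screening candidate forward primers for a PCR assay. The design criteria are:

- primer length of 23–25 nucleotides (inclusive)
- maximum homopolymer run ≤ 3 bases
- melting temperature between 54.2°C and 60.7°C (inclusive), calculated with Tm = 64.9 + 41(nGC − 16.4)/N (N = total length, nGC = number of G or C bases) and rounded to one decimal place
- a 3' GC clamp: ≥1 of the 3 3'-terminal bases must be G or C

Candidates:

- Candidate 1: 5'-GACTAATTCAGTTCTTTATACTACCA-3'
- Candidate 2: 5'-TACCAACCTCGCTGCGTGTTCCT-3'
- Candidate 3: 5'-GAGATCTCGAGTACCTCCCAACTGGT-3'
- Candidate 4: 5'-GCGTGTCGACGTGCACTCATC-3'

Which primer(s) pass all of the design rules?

Candidate 2 only.

Candidate 1 (26 nt, A=8 T=10 G=2 C=6): length 26, outside 23–25 ✗; longest run = 3 ✓; Tm = 64.9 + 41·(8 − 16.4)/26 = 51.7°C, outside 54.2–60.7°C ✗; 3' end CCA has 2 G/C ✓ — fails.
Candidate 2 (23 nt, A=3 T=7 G=4 C=9): length 23 ✓; longest run = 2 ✓; Tm = 64.9 + 41·(13 − 16.4)/23 = 58.8°C ✓; 3' end CCT has 2 G/C ✓ — passes.
Candidate 3 (26 nt, A=6 T=6 G=6 C=8): length 26, outside 23–25 ✗; longest run = 3 ✓; Tm = 64.9 + 41·(14 − 16.4)/26 = 61.1°C, outside 54.2–60.7°C ✗; 3' end GGT has 2 G/C ✓ — fails.
Candidate 4 (21 nt, A=3 T=5 G=6 C=7): length 21, outside 23–25 ✗; longest run = 1 ✓; Tm = 64.9 + 41·(13 − 16.4)/21 = 58.3°C ✓; 3' end ATC has 1 G/C ✓ — fails.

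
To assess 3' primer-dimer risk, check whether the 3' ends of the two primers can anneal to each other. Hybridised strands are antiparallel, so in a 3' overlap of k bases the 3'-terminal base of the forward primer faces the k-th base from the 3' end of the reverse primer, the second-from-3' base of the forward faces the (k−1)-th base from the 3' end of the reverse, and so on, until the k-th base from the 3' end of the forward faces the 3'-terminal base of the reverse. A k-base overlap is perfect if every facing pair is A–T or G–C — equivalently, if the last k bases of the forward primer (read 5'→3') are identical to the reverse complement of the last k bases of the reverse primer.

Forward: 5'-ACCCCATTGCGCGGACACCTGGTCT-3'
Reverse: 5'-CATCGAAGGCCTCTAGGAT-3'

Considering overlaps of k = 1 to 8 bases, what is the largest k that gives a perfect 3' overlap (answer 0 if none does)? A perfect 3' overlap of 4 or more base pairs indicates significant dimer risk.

Longest perfect overlap: 0 complementary base pairs; below the dimer-risk threshold (threshold 4).

Last 8 bases (5'→3') — forward …CCTGGTCT, reverse …TCTAGGAT.
Reverse complement of the reverse primer's last 8 bases: ATCCTAGA; its first k bases are the reverse complement of the reverse primer's last k bases, so a perfect k-base overlap needs the forward primer's last k bases to equal them.
Comparing (forward last k vs required): k=1: T vs A ✗; k=2: CT vs AT ✗; k=3: TCT vs ATC ✗; k=4: GTCT vs ATCC ✗; k=5: GGTCT vs ATCCT ✗; k=6: TGGTCT vs ATCCTA ✗; k=7: CTGGTCT vs ATCCTAG ✗; k=8: CCTGGTCT vs ATCCTAGA ✗.
No overlap length from 1 to 8 is perfect, so the longest perfect 3' overlap is 0.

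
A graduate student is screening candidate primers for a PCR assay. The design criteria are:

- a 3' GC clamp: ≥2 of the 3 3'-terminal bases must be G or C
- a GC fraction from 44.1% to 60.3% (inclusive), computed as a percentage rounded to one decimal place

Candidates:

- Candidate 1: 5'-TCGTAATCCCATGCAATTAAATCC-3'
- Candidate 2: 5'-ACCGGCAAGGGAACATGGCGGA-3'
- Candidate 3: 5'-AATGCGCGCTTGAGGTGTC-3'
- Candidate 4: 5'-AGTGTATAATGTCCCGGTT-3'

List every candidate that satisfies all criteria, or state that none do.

Candidate 3 only.

Candidate 1 (24 nt, A=8 T=7 G=2 C=7): 3' end TCC has 2 G/C ✓; GC 9/24 = 37.5%, outside 44.1–60.3% ✗ — fails.
Candidate 2 (22 nt, A=7 T=1 G=9 C=5): 3' end GGA has 2 G/C ✓; GC 14/22 = 63.6%, outside 44.1–60.3% ✗ — fails.
Candidate 3 (19 nt, A=3 T=5 G=7 C=4): 3' end GTC has 2 G/C ✓; GC 11/19 = 57.9% ✓ — passes.
Candidate 4 (19 nt, A=4 T=7 G=5 C=3): 3' end GTT has 1 G/C, need ≥2 ✗; GC 8/19 = 42.1%, outside 44.1–60.3% ✗ — fails.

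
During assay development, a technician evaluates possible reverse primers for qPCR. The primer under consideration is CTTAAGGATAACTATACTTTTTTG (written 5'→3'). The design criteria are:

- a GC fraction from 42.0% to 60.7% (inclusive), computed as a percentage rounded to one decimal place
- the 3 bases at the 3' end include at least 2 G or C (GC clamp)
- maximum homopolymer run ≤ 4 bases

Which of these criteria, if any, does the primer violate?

Base counts: A=7, T=11, G=3, C=3 (length 24).
GC content: GC 6/24 = 25.0%, outside 42.0–60.7% ✗
GC clamp: 3' end TTG has 1 G/C, need ≥2 ✗
homopolymer run: longest run = 6, exceeds 4 ✗

Fails: GC content, GC clamp, homopolymer run.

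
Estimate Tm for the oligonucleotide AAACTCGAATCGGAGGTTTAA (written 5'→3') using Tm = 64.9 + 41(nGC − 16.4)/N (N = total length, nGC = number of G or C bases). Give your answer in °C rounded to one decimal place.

48.5°C

Base counts: A=8, T=5, G=5, C=3; G+C = 8, N = 21.
Tm = 64.9 + 41·(8 − 16.4)/21 = 64.9 + -344.40/21 = 48.5°C.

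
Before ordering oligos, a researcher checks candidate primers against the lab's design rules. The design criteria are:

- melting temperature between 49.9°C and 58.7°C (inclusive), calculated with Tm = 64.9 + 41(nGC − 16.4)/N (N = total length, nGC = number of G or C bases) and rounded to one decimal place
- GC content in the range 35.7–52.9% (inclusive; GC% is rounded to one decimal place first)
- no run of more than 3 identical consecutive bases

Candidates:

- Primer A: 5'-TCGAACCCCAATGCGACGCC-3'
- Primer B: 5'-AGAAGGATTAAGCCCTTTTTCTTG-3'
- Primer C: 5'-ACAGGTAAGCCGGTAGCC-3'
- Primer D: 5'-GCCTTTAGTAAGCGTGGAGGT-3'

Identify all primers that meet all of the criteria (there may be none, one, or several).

Primer A (20 nt, A=5 T=2 G=4 C=9): Tm = 64.9 + 41·(13 − 16.4)/20 = 57.9°C ✓; GC 13/20 = 65.0%, outside 35.7–52.9% ✗; longest run = 4, exceeds 3 ✗ — fails.
Primer B (24 nt, A=6 T=9 G=5 C=4): Tm = 64.9 + 41·(9 − 16.4)/24 = 52.3°C ✓; GC 9/24 = 37.5% ✓; longest run = 5, exceeds 3 ✗ — fails.
Primer C (18 nt, A=5 T=2 G=6 C=5): Tm = 64.9 + 41·(11 − 16.4)/18 = 52.6°C ✓; GC 11/18 = 61.1%, outside 35.7–52.9% ✗; longest run = 2 ✓ — fails.
Primer D (21 nt, A=4 T=6 G=8 C=3): Tm = 64.9 + 41·(11 − 16.4)/21 = 54.4°C ✓; GC 11/21 = 52.4% ✓; longest run = 3 ✓ — passes.

Primer D only.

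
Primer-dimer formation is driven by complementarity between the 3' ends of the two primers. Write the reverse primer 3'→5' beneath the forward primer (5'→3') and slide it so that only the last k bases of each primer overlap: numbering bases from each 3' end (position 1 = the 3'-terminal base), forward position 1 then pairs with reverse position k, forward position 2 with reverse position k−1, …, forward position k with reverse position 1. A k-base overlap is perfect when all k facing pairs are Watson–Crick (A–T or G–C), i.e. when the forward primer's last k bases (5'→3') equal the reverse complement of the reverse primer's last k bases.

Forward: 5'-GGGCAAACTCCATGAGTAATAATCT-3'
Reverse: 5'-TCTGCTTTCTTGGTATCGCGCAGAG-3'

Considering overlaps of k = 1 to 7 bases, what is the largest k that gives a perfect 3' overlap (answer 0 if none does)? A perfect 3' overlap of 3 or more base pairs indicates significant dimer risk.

Longest perfect overlap: 2 complementary base pairs; below the dimer-risk threshold (threshold 3).

Last 7 bases (5'→3') — forward …ATAATCT, reverse …CGCAGAG.
Reverse complement of the reverse primer's last 7 bases: CTCTGCG; its first k bases are the reverse complement of the reverse primer's last k bases, so a perfect k-base overlap needs the forward primer's last k bases to equal them.
Comparing (forward last k vs required): k=1: T vs C ✗; k=2: CT vs CT ✓; k=3: TCT vs CTC ✗; k=4: ATCT vs CTCT ✗; k=5: AATCT vs CTCTG ✗; k=6: TAATCT vs CTCTGC ✗; k=7: ATAATCT vs CTCTGCG ✗.
Only k = 2 is perfect, so the longest perfect 3' overlap is 2.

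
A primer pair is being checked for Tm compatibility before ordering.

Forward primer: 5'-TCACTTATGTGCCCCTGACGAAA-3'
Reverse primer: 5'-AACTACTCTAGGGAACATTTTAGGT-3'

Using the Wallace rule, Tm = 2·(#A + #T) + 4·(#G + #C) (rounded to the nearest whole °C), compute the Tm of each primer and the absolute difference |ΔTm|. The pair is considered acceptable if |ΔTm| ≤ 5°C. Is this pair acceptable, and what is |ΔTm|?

Forward: A=6 T=6 G=4 C=7 → Tm = 2·12 + 4·11 = 68°C.
Reverse: A=8 T=8 G=5 C=4 → Tm = 2·16 + 4·9 = 68°C.
|ΔTm| = |68 − 68| = 0°C, ≤ 5°C.

|ΔTm| = 0°C; the pair is acceptable.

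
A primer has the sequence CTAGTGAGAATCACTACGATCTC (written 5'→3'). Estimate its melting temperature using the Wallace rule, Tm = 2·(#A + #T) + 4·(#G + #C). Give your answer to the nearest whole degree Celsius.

Base counts: A=7, T=6, G=4, C=6 (length 23).
Tm = 2·(7+6) + 4·(4+6) = 2·13 + 4·10 = 26 + 40 = 66°C.

66°C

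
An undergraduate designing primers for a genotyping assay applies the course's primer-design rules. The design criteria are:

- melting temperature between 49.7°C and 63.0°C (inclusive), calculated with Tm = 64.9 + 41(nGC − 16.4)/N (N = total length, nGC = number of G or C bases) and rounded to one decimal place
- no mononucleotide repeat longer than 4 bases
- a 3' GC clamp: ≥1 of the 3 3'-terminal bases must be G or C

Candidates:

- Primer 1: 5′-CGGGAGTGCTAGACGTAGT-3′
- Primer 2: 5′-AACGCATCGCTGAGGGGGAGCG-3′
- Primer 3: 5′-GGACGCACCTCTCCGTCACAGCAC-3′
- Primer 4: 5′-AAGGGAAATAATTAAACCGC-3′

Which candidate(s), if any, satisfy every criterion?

Primer 1 (19 nt, A=4 T=4 G=8 C=3): Tm = 64.9 + 41·(11 − 16.4)/19 = 53.2°C ✓; longest run = 3 ✓; 3' end AGT has 1 G/C ✓ — passes.
Primer 2 (22 nt, A=5 T=2 G=10 C=5): Tm = 64.9 + 41·(15 − 16.4)/22 = 62.3°C ✓; longest run = 5, exceeds 4 ✗; 3' end GCG has 3 G/C ✓ — fails.
Primer 3 (24 nt, A=5 T=3 G=5 C=11): Tm = 64.9 + 41·(16 − 16.4)/24 = 64.2°C, outside 49.7–63.0°C ✗; longest run = 2 ✓; 3' end CAC has 2 G/C ✓ — fails.
Primer 4 (20 nt, A=10 T=3 G=4 C=3): Tm = 64.9 + 41·(7 − 16.4)/20 = 45.6°C, outside 49.7–63.0°C ✗; longest run = 3 ✓; 3' end CGC has 3 G/C ✓ — fails.

Primer 1 only.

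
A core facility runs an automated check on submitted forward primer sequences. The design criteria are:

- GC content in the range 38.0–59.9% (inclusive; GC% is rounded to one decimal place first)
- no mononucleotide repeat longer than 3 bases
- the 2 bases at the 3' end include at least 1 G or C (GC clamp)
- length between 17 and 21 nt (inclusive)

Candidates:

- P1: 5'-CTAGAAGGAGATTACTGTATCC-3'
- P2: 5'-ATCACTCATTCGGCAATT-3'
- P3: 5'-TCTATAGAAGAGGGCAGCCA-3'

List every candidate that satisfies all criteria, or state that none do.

P3 only.

P1 (22 nt, A=7 T=6 G=5 C=4): GC 9/22 = 40.9% ✓; longest run = 2 ✓; 3' end CC has 2 G/C ✓; length 22, outside 17–21 ✗ — fails.
P2 (18 nt, A=5 T=6 G=2 C=5): GC 7/18 = 38.9% ✓; longest run = 2 ✓; 3' end TT has 0 G/C, need ≥1 ✗; length 18 ✓ — fails.
P3 (20 nt, A=7 T=3 G=6 C=4): GC 10/20 = 50.0% ✓; longest run = 3 ✓; 3' end CA has 1 G/C ✓; length 20 ✓ — passes.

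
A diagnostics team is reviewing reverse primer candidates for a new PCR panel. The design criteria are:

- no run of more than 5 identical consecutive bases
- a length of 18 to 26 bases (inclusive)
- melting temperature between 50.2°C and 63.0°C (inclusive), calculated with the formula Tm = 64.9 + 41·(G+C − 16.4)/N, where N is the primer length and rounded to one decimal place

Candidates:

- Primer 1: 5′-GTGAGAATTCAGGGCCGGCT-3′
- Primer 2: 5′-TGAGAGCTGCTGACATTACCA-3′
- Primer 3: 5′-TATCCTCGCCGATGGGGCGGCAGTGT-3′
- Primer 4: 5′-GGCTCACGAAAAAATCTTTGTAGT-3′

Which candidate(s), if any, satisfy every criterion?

Primer 1 (20 nt, A=4 T=4 G=8 C=4): longest run = 3 ✓; length 20 ✓; Tm = 64.9 + 41·(12 − 16.4)/20 = 55.9°C ✓ — passes.
Primer 2 (21 nt, A=6 T=5 G=5 C=5): longest run = 2 ✓; length 21 ✓; Tm = 64.9 + 41·(10 − 16.4)/21 = 52.4°C ✓ — passes.
Primer 3 (26 nt, A=3 T=6 G=10 C=7): longest run = 4 ✓; length 26 ✓; Tm = 64.9 + 41·(17 − 16.4)/26 = 65.8°C, outside 50.2–63.0°C ✗ — fails.
Primer 4 (24 nt, A=8 T=7 G=5 C=4): longest run = 6, exceeds 5 ✗; length 24 ✓; Tm = 64.9 + 41·(9 − 16.4)/24 = 52.3°C ✓ — fails.

Primer 1 and Primer 2.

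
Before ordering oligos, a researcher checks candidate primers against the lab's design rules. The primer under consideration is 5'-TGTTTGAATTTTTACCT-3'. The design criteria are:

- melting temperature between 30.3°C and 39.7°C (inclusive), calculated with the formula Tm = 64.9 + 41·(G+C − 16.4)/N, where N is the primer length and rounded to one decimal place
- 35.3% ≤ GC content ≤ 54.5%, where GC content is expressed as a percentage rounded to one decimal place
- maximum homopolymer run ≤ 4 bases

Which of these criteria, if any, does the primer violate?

Fails: GC content, homopolymer run.

Base counts: A=3, T=10, G=2, C=2 (length 17).
Tm: Tm = 64.9 + 41·(4 − 16.4)/17 = 35.0°C ✓
GC content: GC 4/17 = 23.5%, outside 35.3–54.5% ✗
homopolymer run: longest run = 5, exceeds 4 ✗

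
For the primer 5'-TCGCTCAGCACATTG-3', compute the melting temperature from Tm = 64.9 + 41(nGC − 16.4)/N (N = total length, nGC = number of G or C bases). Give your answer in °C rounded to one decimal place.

41.9°C

Base counts: A=3, T=4, G=3, C=5; G+C = 8, N = 15.
Tm = 64.9 + 41·(8 − 16.4)/15 = 64.9 + -344.40/15 = 41.9°C.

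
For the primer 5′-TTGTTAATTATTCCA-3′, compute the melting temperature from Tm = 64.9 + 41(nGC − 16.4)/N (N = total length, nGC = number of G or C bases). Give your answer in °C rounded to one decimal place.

28.3°C

Base counts: A=4, T=8, G=1, C=2; G+C = 3, N = 15.
Tm = 64.9 + 41·(3 − 16.4)/15 = 64.9 + -549.40/15 = 28.3°C.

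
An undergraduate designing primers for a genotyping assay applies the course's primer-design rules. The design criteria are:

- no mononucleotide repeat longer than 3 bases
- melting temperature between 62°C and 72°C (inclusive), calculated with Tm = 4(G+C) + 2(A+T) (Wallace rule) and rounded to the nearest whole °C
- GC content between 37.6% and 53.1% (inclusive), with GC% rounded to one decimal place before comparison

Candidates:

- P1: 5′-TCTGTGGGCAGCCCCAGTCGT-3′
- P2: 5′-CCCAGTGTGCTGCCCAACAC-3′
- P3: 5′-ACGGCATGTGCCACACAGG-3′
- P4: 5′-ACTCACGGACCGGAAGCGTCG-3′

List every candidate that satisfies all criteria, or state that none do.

None of the candidates satisfy all criteria.

P1 (21 nt, A=2 T=5 G=7 C=7): longest run = 4, exceeds 3 ✗; Tm = 2·7 + 4·14 = 70°C ✓; GC 14/21 = 66.7%, outside 37.6–53.1% ✗ — fails.
P2 (20 nt, A=4 T=3 G=4 C=9): longest run = 3 ✓; Tm = 2·7 + 4·13 = 66°C ✓; GC 13/20 = 65.0%, outside 37.6–53.1% ✗ — fails.
P3 (19 nt, A=5 T=2 G=6 C=6): longest run = 2 ✓; Tm = 2·7 + 4·12 = 62°C ✓; GC 12/19 = 63.2%, outside 37.6–53.1% ✗ — fails.
P4 (21 nt, A=5 T=2 G=7 C=7): longest run = 2 ✓; Tm = 2·7 + 4·14 = 70°C ✓; GC 14/21 = 66.7%, outside 37.6–53.1% ✗ — fails.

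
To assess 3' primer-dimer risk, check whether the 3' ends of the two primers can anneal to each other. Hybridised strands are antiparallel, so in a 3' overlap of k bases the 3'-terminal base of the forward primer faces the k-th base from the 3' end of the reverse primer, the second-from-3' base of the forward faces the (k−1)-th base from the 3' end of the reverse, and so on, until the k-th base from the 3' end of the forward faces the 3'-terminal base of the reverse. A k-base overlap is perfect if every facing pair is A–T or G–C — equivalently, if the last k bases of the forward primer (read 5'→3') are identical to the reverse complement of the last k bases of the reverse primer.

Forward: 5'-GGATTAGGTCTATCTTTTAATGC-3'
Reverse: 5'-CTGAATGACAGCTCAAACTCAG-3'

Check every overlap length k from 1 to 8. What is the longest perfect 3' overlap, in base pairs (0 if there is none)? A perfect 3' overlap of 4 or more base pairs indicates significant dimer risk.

Longest perfect overlap: 1 complementary base pair; below the dimer-risk threshold (threshold 4).

Last 8 bases (5'→3') — forward …TTTAATGC, reverse …AAACTCAG.
Reverse complement of the reverse primer's last 8 bases: CTGAGTTT; its first k bases are the reverse complement of the reverse primer's last k bases, so a perfect k-base overlap needs the forward primer's last k bases to equal them.
Comparing (forward last k vs required): k=1: C vs C ✓; k=2: GC vs CT ✗; k=3: TGC vs CTG ✗; k=4: ATGC vs CTGA ✗; k=5: AATGC vs CTGAG ✗; k=6: TAATGC vs CTGAGT ✗; k=7: TTAATGC vs CTGAGTT ✗; k=8: TTTAATGC vs CTGAGTTT ✗.
Only k = 1 is perfect, so the longest perfect 3' overlap is 1.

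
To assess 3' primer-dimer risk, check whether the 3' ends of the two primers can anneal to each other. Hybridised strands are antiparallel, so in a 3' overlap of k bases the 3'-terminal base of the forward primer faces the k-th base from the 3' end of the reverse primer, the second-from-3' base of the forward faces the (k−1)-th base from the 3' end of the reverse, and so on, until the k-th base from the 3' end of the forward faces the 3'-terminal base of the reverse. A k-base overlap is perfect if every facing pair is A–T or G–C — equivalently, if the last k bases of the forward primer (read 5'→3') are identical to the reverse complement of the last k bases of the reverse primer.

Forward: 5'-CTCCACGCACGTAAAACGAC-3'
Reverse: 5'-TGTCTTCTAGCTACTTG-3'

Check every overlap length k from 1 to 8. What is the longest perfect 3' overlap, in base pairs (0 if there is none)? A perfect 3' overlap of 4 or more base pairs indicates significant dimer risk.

Longest perfect overlap: 1 complementary base pair; below the dimer-risk threshold (threshold 4).

Last 8 bases (5'→3') — forward …AAAACGAC, reverse …GCTACTTG.
Reverse complement of the reverse primer's last 8 bases: CAAGTAGC; its first k bases are the reverse complement of the reverse primer's last k bases, so a perfect k-base overlap needs the forward primer's last k bases to equal them.
Comparing (forward last k vs required): k=1: C vs C ✓; k=2: AC vs CA ✗; k=3: GAC vs CAA ✗; k=4: CGAC vs CAAG ✗; k=5: ACGAC vs CAAGT ✗; k=6: AACGAC vs CAAGTA ✗; k=7: AAACGAC vs CAAGTAG ✗; k=8: AAAACGAC vs CAAGTAGC ✗.
Only k = 1 is perfect, so the longest perfect 3' overlap is 1.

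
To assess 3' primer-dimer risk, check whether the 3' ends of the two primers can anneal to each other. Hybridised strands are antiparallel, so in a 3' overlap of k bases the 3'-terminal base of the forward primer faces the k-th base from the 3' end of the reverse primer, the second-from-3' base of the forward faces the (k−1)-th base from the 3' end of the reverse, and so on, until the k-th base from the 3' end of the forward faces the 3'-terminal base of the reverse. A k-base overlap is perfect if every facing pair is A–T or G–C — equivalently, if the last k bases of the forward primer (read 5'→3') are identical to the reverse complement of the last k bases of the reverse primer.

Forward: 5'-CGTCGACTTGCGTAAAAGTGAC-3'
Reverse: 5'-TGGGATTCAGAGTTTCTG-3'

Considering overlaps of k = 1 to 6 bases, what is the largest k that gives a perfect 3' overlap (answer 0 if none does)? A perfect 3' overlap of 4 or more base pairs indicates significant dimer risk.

Longest perfect overlap: 1 complementary base pair; below the dimer-risk threshold (threshold 4).

Last 6 bases (5'→3') — forward …AGTGAC, reverse …TTTCTG.
Reverse complement of the reverse primer's last 6 bases: CAGAAA; its first k bases are the reverse complement of the reverse primer's last k bases, so a perfect k-base overlap needs the forward primer's last k bases to equal them.
Comparing (forward last k vs required): k=1: C vs C ✓; k=2: AC vs CA ✗; k=3: GAC vs CAG ✗; k=4: TGAC vs CAGA ✗; k=5: GTGAC vs CAGAA ✗; k=6: AGTGAC vs CAGAAA ✗.
Only k = 1 is perfect, so the longest perfect 3' overlap is 1.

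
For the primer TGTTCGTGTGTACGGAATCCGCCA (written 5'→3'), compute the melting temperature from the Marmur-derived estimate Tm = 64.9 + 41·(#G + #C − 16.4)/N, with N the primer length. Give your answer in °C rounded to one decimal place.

59.1°C

Base counts: A=4, T=7, G=7, C=6; G+C = 13, N = 24.
Tm = 64.9 + 41·(13 − 16.4)/24 = 64.9 + -139.40/24 = 59.1°C.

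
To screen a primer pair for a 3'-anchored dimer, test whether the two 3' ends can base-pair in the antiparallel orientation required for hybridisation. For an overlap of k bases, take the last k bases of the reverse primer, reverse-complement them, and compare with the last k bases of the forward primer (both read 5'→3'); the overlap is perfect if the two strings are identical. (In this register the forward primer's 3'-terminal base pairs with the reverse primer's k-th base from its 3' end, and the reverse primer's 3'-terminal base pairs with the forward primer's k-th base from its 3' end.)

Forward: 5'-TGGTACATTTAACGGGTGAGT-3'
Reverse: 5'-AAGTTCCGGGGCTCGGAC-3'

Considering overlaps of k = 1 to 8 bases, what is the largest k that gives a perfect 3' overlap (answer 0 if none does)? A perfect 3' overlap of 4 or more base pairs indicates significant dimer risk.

Last 8 bases (5'→3') — forward …GGGTGAGT, reverse …GCTCGGAC.
Reverse complement of the reverse primer's last 8 bases: GTCCGAGC; its first k bases are the reverse complement of the reverse primer's last k bases, so a perfect k-base overlap needs the forward primer's last k bases to equal them.
Comparing (forward last k vs required): k=1: T vs G ✗; k=2: GT vs GT ✓; k=3: AGT vs GTC ✗; k=4: GAGT vs GTCC ✗; k=5: TGAGT vs GTCCG ✗; k=6: GTGAGT vs GTCCGA ✗; k=7: GGTGAGT vs GTCCGAG ✗; k=8: GGGTGAGT vs GTCCGAGC ✗.
Only k = 2 is perfect, so the longest perfect 3' overlap is 2.

Longest perfect overlap: 2 complementary base pairs; below the dimer-risk threshold (threshold 4).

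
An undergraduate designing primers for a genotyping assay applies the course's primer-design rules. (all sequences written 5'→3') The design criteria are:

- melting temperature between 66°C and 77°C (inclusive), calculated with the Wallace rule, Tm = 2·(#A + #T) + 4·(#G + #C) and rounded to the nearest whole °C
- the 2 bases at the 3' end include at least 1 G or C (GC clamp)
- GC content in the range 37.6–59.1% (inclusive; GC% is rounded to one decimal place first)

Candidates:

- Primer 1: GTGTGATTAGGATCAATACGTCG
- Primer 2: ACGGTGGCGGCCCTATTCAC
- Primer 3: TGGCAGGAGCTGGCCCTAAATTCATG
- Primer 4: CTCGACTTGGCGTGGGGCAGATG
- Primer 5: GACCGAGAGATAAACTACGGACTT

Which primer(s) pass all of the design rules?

Primer 1 (23 nt, A=6 T=7 G=7 C=3): Tm = 2·13 + 4·10 = 66°C ✓; 3' end CG has 2 G/C ✓; GC 10/23 = 43.5% ✓ — passes.
Primer 2 (20 nt, A=3 T=4 G=6 C=7): Tm = 2·7 + 4·13 = 66°C ✓; 3' end AC has 1 G/C ✓; GC 13/20 = 65.0%, outside 37.6–59.1% ✗ — fails.
Primer 3 (26 nt, A=6 T=6 G=8 C=6): Tm = 2·12 + 4·14 = 80°C, outside 66–77°C ✗; 3' end TG has 1 G/C ✓; GC 14/26 = 53.8% ✓ — fails.
Primer 4 (23 nt, A=3 T=5 G=10 C=5): Tm = 2·8 + 4·15 = 76°C ✓; 3' end TG has 1 G/C ✓; GC 15/23 = 65.2%, outside 37.6–59.1% ✗ — fails.
Primer 5 (24 nt, A=9 T=4 G=6 C=5): Tm = 2·13 + 4·11 = 70°C ✓; 3' end TT has 0 G/C, need ≥1 ✗; GC 11/24 = 45.8% ✓ — fails.

Primer 1 only.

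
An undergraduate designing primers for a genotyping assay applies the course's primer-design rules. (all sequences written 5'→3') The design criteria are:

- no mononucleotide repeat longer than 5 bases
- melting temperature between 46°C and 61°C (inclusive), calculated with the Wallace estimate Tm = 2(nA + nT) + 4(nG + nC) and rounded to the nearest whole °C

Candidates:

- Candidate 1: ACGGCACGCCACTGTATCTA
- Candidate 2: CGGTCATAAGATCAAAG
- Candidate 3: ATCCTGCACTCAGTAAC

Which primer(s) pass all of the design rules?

Candidate 1 (20 nt, A=5 T=4 G=4 C=7): longest run = 2 ✓; Tm = 2·9 + 4·11 = 62°C, outside 46–61°C ✗ — fails.
Candidate 2 (17 nt, A=7 T=3 G=4 C=3): longest run = 3 ✓; Tm = 2·10 + 4·7 = 48°C ✓ — passes.
Candidate 3 (17 nt, A=5 T=4 G=2 C=6): longest run = 2 ✓; Tm = 2·9 + 4·8 = 50°C ✓ — passes.

Candidate 2 and Candidate 3.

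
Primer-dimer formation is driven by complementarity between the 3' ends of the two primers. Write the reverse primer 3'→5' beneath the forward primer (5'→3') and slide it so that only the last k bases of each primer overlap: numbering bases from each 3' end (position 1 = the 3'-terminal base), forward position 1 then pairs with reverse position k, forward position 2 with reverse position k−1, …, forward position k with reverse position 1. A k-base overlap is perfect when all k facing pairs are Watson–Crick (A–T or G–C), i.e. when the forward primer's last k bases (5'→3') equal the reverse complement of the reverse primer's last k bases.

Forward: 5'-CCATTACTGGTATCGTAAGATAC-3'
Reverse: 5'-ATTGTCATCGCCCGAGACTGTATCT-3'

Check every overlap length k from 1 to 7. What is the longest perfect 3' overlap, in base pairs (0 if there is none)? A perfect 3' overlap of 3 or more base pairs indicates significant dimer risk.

Longest perfect overlap: 6 complementary base pairs; significant dimer risk (threshold 3).

Last 7 bases (5'→3') — forward …AAGATAC, reverse …TGTATCT.
Reverse complement of the reverse primer's last 7 bases: AGATACA; its first k bases are the reverse complement of the reverse primer's last k bases, so a perfect k-base overlap needs the forward primer's last k bases to equal them.
Comparing (forward last k vs required): k=1: C vs A ✗; k=2: AC vs AG ✗; k=3: TAC vs AGA ✗; k=4: ATAC vs AGAT ✗; k=5: GATAC vs AGATA ✗; k=6: AGATAC vs AGATAC ✓; k=7: AAGATAC vs AGATACA ✗.
Only k = 6 is perfect, so the longest perfect 3' overlap is 6.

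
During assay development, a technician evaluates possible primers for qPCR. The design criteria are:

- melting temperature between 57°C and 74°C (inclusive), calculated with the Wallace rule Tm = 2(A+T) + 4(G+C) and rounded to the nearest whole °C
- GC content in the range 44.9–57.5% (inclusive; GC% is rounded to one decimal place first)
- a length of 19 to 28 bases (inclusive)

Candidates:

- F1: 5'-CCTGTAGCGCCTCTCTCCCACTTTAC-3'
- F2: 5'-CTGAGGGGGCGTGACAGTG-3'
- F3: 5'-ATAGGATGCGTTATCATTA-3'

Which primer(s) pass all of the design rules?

None of the candidates satisfy all criteria.

F1 (26 nt, A=3 T=8 G=3 C=12): Tm = 2·11 + 4·15 = 82°C, outside 57–74°C ✗; GC 15/26 = 57.7%, outside 44.9–57.5% ✗; length 26 ✓ — fails.
F2 (19 nt, A=3 T=3 G=10 C=3): Tm = 2·6 + 4·13 = 64°C ✓; GC 13/19 = 68.4%, outside 44.9–57.5% ✗; length 19 ✓ — fails.
F3 (19 nt, A=6 T=7 G=4 C=2): Tm = 2·13 + 4·6 = 50°C, outside 57–74°C ✗; GC 6/19 = 31.6%, outside 44.9–57.5% ✗; length 19 ✓ — fails.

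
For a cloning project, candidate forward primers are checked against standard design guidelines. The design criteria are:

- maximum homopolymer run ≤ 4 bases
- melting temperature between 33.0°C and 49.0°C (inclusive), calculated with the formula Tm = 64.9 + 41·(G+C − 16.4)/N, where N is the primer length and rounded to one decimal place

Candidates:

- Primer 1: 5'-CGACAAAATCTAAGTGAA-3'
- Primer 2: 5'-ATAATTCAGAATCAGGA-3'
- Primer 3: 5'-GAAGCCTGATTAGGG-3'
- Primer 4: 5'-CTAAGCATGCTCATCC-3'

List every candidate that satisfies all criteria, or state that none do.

Primer 1, Primer 2, Primer 3 and Primer 4.

Primer 1 (18 nt, A=9 T=3 G=3 C=3): longest run = 4 ✓; Tm = 64.9 + 41·(6 − 16.4)/18 = 41.2°C ✓ — passes.
Primer 2 (17 nt, A=8 T=4 G=3 C=2): longest run = 2 ✓; Tm = 64.9 + 41·(5 − 16.4)/17 = 37.4°C ✓ — passes.
Primer 3 (15 nt, A=4 T=3 G=6 C=2): longest run = 3 ✓; Tm = 64.9 + 41·(8 − 16.4)/15 = 41.9°C ✓ — passes.
Primer 4 (16 nt, A=4 T=4 G=2 C=6): longest run = 2 ✓; Tm = 64.9 + 41·(8 − 16.4)/16 = 43.4°C ✓ — passes.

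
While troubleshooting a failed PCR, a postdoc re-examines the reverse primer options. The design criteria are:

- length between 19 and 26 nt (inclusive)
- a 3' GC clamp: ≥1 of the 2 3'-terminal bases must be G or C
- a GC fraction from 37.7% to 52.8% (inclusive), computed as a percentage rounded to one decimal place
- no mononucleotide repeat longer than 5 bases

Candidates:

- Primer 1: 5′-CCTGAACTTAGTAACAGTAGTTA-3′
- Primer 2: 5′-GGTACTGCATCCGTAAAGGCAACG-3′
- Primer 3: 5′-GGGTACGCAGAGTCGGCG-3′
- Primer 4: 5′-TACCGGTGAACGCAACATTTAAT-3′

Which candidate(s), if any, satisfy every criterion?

Primer 1 (23 nt, A=8 T=7 G=4 C=4): length 23 ✓; 3' end TA has 0 G/C, need ≥1 ✗; GC 8/23 = 34.8%, outside 37.7–52.8% ✗; longest run = 2 ✓ — fails.
Primer 2 (24 nt, A=7 T=4 G=7 C=6): length 24 ✓; 3' end CG has 2 G/C ✓; GC 13/24 = 54.2%, outside 37.7–52.8% ✗; longest run = 3 ✓ — fails.
Primer 3 (18 nt, A=3 T=2 G=9 C=4): length 18, outside 19–26 ✗; 3' end CG has 2 G/C ✓; GC 13/18 = 72.2%, outside 37.7–52.8% ✗; longest run = 3 ✓ — fails.
Primer 4 (23 nt, A=8 T=6 G=4 C=5): length 23 ✓; 3' end AT has 0 G/C, need ≥1 ✗; GC 9/23 = 39.1% ✓; longest run = 3 ✓ — fails.

None of the candidates satisfy all criteria.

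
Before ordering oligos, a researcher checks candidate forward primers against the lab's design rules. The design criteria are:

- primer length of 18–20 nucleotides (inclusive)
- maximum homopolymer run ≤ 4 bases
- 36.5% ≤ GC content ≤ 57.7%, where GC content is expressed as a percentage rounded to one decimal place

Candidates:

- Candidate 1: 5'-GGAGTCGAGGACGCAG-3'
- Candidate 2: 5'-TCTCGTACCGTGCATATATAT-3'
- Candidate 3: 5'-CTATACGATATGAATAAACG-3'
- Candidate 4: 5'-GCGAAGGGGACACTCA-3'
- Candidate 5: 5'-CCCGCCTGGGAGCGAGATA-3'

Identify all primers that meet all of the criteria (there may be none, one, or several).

None of the candidates satisfy all criteria.

Candidate 1 (16 nt, A=4 T=1 G=8 C=3): length 16, outside 18–20 ✗; longest run = 2 ✓; GC 11/16 = 68.8%, outside 36.5–57.7% ✗ — fails.
Candidate 2 (21 nt, A=5 T=8 G=3 C=5): length 21, outside 18–20 ✗; longest run = 2 ✓; GC 8/21 = 38.1% ✓ — fails.
Candidate 3 (20 nt, A=9 T=5 G=3 C=3): length 20 ✓; longest run = 3 ✓; GC 6/20 = 30.0%, outside 36.5–57.7% ✗ — fails.
Candidate 4 (16 nt, A=5 T=1 G=6 C=4): length 16, outside 18–20 ✗; longest run = 4 ✓; GC 10/16 = 62.5%, outside 36.5–57.7% ✗ — fails.
Candidate 5 (19 nt, A=4 T=2 G=7 C=6): length 19 ✓; longest run = 3 ✓; GC 13/19 = 68.4%, outside 36.5–57.7% ✗ — fails.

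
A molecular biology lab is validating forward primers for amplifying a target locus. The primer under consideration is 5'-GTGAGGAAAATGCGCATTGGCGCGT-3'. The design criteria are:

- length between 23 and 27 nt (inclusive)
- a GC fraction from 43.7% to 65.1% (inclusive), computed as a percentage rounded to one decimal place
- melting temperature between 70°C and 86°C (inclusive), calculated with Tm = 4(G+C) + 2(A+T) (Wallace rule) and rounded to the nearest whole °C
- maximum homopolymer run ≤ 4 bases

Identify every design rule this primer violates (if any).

Base counts: A=6, T=5, G=10, C=4 (length 25).
length: length 25 ✓
GC content: GC 14/25 = 56.0% ✓
Tm: Tm = 2·11 + 4·14 = 78°C ✓
homopolymer run: longest run = 4 ✓

Meets all criteria.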